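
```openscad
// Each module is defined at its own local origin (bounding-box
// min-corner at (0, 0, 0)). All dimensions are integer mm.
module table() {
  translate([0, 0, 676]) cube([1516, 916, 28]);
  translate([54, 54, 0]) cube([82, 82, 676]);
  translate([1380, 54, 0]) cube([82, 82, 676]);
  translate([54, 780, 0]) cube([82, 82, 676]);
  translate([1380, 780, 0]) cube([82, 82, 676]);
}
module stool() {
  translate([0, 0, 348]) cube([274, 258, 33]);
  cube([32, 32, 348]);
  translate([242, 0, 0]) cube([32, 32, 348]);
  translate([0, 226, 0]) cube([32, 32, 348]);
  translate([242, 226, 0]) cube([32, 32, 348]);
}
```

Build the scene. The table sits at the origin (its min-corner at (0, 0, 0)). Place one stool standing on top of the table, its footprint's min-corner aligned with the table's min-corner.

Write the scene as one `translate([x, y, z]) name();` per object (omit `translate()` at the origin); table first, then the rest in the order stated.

table();
translate([0, 0, 704]) stool();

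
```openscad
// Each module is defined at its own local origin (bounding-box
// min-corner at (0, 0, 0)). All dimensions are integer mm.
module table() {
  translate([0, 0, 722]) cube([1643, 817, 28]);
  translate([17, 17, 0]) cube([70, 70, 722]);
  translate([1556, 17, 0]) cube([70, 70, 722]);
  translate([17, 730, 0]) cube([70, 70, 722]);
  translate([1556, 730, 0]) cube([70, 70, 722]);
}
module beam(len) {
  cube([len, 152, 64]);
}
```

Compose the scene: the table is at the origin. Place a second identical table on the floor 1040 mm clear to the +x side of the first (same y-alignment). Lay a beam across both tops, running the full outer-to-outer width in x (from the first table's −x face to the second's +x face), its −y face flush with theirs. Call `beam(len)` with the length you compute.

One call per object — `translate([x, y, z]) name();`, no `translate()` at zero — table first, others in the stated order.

table();
translate([2683, 0, 0]) table();
translate([0, 0, 750]) beam(4326);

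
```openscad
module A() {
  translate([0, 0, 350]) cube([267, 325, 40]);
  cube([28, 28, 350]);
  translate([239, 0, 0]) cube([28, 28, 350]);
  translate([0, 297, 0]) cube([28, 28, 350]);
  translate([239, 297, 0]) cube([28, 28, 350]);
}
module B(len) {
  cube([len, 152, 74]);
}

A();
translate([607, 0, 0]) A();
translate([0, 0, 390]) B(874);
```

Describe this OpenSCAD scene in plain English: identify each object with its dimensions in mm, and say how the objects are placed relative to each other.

A is a four-legged stool. The seat is 267×325 mm, 40 mm thick, top at z = 390 mm. It stands on four square legs, each 28×28 mm in cross-section, from z = 0 to the seat underside, each flush with a corner of the seat.

B is a rectangular beam 874 mm long (x), 152 mm deep (y), 74 mm thick (z).

The beam spans the tops of two stools placed 340 mm apart, resting at z = 390 mm.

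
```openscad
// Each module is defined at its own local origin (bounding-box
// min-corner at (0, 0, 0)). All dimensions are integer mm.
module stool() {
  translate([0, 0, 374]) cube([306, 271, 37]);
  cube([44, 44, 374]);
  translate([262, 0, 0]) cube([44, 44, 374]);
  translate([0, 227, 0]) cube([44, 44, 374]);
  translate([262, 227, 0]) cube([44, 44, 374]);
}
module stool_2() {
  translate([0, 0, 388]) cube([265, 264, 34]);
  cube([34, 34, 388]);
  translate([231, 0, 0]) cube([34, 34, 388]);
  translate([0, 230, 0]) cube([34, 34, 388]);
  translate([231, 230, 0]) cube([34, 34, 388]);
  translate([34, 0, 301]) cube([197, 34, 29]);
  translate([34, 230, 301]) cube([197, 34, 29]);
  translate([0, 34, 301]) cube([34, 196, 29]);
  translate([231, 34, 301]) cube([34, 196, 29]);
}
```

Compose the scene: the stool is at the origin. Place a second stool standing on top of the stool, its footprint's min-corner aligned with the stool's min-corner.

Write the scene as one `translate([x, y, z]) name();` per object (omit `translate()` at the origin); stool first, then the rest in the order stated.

stool();
translate([0, 0, 411]) stool_2();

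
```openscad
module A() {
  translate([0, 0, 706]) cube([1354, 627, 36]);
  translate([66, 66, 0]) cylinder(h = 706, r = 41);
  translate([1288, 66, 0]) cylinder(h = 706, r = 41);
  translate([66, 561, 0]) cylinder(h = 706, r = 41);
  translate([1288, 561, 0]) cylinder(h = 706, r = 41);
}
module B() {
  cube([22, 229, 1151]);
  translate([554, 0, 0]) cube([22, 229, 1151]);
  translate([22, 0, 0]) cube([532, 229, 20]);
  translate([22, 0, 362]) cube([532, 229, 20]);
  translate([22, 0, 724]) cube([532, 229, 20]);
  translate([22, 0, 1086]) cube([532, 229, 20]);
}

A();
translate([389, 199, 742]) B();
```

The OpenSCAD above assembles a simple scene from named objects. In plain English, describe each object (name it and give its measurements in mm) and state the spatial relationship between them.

A is a rectangular dining table. The top is 1354×627×36 mm with its upper surface at z = 742 mm. It stands on four round legs of 82 mm diameter, each leg's bounding box inset 25 mm from the nearest pair of top edges, running from the floor to the underside of the top.

B is an open bookshelf. Two side panels, each 22 mm thick, 229 mm deep and 1151 mm tall, stand 576 mm apart (outside-to-outside). Between them sit 4 shelves, each 20 mm thick and 229 mm deep, spanning the full gap between the sides. The bottom shelf rests on the floor (its underside at z = 0) and the clear gap between one shelf's top and the next shelf's underside is 342 mm.

The bookshelf is on top of the table, centred.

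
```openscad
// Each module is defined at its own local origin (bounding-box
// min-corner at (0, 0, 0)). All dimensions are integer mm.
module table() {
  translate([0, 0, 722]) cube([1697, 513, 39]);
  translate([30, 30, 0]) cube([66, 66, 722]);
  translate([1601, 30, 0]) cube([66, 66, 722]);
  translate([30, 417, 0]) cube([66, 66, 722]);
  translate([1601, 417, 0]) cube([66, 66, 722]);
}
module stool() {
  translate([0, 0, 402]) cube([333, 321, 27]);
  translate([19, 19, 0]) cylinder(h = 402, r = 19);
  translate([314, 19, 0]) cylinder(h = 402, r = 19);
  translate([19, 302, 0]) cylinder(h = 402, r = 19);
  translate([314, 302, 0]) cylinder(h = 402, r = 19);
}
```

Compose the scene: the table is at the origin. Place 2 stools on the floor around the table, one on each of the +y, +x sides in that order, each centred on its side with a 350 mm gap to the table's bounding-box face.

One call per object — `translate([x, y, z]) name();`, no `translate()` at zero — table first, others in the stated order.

table();
translate([682, 863, 0]) stool();
translate([2047, 96, 0]) stool();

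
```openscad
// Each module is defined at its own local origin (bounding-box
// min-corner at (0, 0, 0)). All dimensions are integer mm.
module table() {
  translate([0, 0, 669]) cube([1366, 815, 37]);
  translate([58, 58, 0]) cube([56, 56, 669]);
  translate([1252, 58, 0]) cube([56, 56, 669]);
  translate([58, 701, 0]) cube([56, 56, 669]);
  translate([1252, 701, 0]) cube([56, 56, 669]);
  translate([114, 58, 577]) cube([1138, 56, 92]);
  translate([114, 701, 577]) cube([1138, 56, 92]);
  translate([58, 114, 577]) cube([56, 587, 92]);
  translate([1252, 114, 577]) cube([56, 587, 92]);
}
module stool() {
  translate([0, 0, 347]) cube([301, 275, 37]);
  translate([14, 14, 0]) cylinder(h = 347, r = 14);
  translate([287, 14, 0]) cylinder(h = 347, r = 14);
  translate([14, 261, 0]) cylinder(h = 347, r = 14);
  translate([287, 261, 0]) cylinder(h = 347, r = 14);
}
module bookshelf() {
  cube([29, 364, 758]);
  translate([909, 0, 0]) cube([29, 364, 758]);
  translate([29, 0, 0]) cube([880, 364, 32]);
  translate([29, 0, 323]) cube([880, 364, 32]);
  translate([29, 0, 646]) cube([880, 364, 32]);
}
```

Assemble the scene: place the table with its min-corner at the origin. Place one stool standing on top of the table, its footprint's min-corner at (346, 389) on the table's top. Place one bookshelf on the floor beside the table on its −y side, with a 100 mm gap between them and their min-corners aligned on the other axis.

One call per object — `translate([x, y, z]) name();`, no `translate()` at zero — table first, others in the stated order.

table();
translate([346, 389, 706]) stool();
translate([0, -464, 0]) bookshelf();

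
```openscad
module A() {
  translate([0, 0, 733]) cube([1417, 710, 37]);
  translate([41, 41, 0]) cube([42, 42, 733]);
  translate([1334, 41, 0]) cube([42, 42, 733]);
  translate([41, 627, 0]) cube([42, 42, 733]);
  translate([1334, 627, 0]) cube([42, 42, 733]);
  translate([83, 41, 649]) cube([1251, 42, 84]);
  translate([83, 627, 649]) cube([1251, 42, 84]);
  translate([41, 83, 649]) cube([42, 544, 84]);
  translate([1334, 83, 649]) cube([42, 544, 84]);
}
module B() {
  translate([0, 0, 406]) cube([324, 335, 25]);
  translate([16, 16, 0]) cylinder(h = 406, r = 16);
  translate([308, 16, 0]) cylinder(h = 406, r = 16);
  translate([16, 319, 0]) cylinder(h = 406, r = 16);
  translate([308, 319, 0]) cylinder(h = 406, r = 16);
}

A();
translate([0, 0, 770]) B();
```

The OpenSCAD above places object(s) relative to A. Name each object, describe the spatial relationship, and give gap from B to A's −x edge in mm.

The stool's min-x is at 0; the table's min-x is 0; gap = 0 mm.

A is a table. B is a stool. The stool is on top of the table. The gap from the stool to the table's −x edge is 0 mm.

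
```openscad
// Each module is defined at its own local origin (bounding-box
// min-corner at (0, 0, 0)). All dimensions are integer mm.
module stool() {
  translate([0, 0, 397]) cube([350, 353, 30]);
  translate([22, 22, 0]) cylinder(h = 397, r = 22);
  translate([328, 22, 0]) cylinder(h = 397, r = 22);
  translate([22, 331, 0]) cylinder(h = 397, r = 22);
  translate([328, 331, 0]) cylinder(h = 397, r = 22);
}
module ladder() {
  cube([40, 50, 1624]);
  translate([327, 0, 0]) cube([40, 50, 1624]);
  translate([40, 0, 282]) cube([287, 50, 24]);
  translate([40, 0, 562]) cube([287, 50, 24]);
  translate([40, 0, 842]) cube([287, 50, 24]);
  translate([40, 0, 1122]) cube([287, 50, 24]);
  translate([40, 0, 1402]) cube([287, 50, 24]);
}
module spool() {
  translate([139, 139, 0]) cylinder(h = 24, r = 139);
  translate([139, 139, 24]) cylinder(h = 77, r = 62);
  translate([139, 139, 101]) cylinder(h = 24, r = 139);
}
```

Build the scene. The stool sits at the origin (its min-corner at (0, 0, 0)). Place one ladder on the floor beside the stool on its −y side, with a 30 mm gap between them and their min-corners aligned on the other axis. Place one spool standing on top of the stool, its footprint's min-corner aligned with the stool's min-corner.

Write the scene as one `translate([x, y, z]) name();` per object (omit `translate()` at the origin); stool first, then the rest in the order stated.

stool();
translate([0, -80, 0]) ladder();
translate([0, 0, 427]) spool();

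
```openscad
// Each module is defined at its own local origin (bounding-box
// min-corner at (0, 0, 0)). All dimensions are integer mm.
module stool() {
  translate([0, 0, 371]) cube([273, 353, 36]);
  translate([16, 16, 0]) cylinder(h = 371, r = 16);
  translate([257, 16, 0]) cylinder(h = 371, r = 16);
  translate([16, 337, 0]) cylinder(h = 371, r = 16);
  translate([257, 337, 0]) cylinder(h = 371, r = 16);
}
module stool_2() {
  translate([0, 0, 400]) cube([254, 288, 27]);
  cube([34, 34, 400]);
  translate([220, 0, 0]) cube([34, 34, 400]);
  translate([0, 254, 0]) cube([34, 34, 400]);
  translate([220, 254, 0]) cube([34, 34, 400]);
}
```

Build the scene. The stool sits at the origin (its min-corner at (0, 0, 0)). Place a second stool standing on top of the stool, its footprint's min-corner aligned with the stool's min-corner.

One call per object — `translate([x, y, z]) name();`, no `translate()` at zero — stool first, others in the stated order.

stool();
translate([0, 0, 407]) stool_2();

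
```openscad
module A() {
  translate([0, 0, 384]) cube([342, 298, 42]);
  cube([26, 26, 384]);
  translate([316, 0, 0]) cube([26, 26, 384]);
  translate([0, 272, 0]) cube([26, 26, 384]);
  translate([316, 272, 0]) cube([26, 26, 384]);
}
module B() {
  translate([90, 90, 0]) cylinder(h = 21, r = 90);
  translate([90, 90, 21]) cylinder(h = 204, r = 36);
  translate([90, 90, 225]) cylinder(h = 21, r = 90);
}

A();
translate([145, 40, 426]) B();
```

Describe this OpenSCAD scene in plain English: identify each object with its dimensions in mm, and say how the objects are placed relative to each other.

A is a four-legged stool. The seat is a 342×298×42 mm slab whose top surface is at z = 426 mm; four square legs, each 26×26 mm in cross-section, run from the floor (z = 0) to the underside of the seat, each flush with a corner of the seat.

B is a spool: two coaxial disc flanges of radius 90 mm and thickness 21 mm, joined by a core cylinder of radius 36 mm and height 204 mm. The lower flange rests on z = 0 and the three cylinders share a vertical axis.

The spool is on top of the stool.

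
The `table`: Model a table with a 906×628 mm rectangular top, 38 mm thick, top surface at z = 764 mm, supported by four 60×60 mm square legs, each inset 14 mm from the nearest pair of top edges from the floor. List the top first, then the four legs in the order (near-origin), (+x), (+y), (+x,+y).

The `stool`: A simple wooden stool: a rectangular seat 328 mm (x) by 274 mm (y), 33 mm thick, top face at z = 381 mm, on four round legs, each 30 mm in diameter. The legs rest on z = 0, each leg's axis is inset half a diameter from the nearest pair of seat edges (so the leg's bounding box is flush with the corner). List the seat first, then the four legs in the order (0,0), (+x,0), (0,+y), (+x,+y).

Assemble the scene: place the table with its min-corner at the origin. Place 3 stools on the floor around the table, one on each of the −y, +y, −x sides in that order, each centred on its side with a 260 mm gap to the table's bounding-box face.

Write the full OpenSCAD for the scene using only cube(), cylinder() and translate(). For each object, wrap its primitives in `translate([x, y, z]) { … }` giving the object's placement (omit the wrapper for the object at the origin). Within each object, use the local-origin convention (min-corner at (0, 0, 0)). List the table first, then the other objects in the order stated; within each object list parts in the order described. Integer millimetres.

translate([0, 0, 726]) cube([906, 628, 38]);
translate([14, 14, 0]) cube([60, 60, 726]);
translate([832, 14, 0]) cube([60, 60, 726]);
translate([14, 554, 0]) cube([60, 60, 726]);
translate([832, 554, 0]) cube([60, 60, 726]);
translate([289, -534, 0]) {
  translate([0, 0, 348]) cube([328, 274, 33]);
  translate([15, 15, 0]) cylinder(h = 348, r = 15);
  translate([313, 15, 0]) cylinder(h = 348, r = 15);
  translate([15, 259, 0]) cylinder(h = 348, r = 15);
  translate([313, 259, 0]) cylinder(h = 348, r = 15);
}
translate([289, 888, 0]) {
  translate([0, 0, 348]) cube([328, 274, 33]);
  translate([15, 15, 0]) cylinder(h = 348, r = 15);
  translate([313, 15, 0]) cylinder(h = 348, r = 15);
  translate([15, 259, 0]) cylinder(h = 348, r = 15);
  translate([313, 259, 0]) cylinder(h = 348, r = 15);
}
translate([-588, 177, 0]) {
  translate([0, 0, 348]) cube([328, 274, 33]);
  translate([15, 15, 0]) cylinder(h = 348, r = 15);
  translate([313, 15, 0]) cylinder(h = 348, r = 15);
  translate([15, 259, 0]) cylinder(h = 348, r = 15);
  translate([313, 259, 0]) cylinder(h = 348, r = 15);
}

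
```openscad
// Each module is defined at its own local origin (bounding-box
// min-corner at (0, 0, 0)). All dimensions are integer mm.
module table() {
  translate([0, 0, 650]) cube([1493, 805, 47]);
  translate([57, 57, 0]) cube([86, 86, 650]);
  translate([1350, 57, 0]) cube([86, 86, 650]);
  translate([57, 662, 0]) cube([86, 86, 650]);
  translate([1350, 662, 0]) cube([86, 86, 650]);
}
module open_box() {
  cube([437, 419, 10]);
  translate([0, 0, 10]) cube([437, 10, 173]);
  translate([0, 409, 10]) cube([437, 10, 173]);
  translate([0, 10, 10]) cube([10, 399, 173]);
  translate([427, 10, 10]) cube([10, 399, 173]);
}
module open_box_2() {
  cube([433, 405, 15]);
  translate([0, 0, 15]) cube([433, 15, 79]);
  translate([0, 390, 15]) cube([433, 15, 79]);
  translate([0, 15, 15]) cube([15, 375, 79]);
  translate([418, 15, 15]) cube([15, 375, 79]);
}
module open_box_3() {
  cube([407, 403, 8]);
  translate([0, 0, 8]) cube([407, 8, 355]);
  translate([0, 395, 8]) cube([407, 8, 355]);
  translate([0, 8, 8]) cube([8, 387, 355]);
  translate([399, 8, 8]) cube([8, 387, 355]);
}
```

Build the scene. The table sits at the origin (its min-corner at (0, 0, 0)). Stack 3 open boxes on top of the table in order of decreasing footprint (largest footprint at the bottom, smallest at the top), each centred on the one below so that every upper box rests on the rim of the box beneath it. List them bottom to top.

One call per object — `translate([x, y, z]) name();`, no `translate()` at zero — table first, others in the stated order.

table();
translate([528, 193, 697]) open_box();
translate([530, 200, 880]) open_box_2();
translate([543, 201, 974]) open_box_3();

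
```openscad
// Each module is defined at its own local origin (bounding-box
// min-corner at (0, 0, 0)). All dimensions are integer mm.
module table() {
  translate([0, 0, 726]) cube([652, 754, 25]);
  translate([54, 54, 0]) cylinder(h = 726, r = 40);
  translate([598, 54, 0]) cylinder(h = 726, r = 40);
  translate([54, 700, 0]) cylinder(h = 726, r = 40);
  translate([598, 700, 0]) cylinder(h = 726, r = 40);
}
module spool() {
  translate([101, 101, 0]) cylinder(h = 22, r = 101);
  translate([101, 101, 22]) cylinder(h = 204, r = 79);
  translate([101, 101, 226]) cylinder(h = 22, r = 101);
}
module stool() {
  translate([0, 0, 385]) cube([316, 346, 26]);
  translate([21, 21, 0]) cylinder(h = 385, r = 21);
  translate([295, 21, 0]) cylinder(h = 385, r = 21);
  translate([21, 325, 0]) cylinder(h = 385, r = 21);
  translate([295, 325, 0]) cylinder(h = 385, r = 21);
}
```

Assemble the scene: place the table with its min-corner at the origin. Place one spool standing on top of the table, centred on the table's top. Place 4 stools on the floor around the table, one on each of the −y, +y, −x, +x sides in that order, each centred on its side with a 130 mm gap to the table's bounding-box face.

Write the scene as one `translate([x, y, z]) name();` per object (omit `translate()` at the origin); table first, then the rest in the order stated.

table();
translate([225, 276, 751]) spool();
translate([168, -476, 0]) stool();
translate([168, 884, 0]) stool();
translate([-446, 204, 0]) stool();
translate([782, 204, 0]) stool();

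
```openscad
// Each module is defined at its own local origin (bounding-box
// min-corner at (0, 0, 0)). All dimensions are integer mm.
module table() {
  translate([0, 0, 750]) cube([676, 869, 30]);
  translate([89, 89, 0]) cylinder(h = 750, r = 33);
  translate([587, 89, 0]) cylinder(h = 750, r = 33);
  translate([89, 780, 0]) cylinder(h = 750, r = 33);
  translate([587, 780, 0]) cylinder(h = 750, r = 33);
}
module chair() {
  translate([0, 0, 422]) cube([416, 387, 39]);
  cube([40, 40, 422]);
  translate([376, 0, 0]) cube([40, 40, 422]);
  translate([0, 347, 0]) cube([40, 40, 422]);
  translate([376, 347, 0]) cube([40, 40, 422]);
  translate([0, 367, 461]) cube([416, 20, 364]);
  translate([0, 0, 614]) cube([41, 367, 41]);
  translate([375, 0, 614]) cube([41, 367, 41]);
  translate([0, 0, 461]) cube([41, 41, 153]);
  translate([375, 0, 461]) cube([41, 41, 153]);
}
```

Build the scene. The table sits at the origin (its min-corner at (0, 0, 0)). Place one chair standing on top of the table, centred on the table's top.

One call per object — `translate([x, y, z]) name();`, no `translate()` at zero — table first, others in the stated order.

table();
translate([130, 241, 780]) chair();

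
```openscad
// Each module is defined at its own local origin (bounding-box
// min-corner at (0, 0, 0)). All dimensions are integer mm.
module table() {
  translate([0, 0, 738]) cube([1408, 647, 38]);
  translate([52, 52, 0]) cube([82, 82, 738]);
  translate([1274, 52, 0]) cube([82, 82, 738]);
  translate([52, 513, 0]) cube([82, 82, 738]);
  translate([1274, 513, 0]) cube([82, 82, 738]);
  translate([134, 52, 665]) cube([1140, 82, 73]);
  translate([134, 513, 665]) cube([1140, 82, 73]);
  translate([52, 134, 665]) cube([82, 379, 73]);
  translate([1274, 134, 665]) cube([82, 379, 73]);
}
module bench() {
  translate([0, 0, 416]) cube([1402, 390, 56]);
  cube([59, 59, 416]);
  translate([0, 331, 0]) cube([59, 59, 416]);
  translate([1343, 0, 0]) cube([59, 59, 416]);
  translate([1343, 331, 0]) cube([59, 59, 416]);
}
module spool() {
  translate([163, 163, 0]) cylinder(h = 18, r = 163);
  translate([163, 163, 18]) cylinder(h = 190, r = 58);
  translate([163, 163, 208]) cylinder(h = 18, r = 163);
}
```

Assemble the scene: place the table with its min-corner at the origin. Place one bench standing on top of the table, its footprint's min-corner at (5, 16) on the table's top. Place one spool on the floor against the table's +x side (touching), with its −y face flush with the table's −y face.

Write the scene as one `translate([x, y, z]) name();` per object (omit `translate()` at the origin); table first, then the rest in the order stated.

table();
translate([5, 16, 776]) bench();
translate([1408, 0, 0]) spool();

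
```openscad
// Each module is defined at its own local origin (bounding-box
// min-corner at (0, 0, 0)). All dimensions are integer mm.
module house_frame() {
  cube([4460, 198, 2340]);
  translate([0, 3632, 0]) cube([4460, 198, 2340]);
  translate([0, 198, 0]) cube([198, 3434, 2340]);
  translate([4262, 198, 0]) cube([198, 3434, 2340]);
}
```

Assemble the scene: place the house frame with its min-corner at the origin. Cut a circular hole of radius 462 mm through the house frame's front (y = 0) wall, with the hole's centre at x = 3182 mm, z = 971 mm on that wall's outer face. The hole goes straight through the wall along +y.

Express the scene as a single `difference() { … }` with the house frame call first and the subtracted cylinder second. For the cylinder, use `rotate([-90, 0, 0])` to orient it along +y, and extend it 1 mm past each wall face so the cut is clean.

difference() {
  house_frame();
  translate([3182, -1, 971]) rotate([-90, 0, 0]) cylinder(h = 200, r = 462);
}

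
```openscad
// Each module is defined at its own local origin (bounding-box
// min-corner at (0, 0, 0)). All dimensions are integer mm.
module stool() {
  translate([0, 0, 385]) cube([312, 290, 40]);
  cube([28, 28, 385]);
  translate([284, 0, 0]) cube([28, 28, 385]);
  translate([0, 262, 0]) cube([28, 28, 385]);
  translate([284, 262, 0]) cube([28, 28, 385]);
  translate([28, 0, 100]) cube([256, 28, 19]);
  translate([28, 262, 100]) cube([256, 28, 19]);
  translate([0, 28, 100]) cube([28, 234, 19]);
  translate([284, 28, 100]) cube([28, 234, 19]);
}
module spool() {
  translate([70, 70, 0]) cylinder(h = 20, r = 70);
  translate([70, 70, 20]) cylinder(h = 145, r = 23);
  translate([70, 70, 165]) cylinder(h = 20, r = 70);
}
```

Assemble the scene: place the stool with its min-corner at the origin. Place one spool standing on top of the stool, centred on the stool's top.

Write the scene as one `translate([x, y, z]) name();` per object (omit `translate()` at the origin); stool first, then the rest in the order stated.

stool();
translate([86, 75, 425]) spool();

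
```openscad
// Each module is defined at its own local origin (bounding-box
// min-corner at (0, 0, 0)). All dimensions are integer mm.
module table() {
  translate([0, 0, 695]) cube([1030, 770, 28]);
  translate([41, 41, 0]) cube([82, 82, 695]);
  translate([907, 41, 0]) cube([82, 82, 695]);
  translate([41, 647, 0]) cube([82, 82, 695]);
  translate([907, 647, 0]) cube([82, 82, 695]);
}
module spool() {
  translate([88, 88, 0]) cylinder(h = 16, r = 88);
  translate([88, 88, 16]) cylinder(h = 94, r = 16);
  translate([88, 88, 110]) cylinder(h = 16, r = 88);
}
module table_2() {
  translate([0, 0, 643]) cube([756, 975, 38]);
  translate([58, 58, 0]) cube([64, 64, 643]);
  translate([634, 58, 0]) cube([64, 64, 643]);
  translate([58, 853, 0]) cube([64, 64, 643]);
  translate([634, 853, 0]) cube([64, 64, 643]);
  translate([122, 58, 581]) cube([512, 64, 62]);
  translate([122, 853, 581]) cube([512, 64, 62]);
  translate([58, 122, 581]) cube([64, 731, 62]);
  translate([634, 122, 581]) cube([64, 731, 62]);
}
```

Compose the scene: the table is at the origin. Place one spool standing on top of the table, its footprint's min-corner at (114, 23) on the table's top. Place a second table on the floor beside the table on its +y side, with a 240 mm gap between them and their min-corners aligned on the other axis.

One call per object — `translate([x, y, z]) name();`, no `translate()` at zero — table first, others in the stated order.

table();
translate([114, 23, 723]) spool();
translate([0, 1010, 0]) table_2();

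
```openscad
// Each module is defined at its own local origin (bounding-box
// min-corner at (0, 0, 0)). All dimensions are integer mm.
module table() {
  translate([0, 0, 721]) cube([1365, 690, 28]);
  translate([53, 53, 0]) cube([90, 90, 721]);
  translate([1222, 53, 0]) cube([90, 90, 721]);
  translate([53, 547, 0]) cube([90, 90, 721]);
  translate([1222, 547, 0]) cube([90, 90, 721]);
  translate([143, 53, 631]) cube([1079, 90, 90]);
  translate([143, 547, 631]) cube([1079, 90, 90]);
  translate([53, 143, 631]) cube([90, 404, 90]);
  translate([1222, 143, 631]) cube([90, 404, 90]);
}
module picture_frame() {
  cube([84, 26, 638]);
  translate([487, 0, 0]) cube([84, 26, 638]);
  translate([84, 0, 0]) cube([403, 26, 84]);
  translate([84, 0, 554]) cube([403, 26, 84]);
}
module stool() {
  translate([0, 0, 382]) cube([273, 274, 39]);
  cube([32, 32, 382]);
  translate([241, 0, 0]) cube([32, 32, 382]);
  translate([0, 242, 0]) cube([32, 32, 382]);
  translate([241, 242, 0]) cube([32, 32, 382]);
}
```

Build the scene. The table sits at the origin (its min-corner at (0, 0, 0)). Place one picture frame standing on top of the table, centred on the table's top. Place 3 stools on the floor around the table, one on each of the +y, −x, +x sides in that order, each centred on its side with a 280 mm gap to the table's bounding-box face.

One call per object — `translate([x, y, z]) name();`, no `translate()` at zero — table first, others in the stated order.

table();
translate([397, 332, 749]) picture_frame();
translate([546, 970, 0]) stool();
translate([-553, 208, 0]) stool();
translate([1645, 208, 0]) stool();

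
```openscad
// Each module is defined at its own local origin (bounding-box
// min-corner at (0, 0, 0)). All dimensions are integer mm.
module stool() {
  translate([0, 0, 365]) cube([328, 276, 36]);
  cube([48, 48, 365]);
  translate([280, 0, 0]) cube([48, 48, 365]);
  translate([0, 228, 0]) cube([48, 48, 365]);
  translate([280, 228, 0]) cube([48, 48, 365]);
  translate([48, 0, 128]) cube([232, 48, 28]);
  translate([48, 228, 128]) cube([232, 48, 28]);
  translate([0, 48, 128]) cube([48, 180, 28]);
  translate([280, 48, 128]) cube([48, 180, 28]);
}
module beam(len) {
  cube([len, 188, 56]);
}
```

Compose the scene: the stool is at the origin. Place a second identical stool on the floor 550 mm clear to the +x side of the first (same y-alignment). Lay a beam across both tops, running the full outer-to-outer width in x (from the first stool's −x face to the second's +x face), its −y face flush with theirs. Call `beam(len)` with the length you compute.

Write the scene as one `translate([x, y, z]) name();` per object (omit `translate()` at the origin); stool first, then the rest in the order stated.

stool();
translate([878, 0, 0]) stool();
translate([0, 0, 401]) beam(1206);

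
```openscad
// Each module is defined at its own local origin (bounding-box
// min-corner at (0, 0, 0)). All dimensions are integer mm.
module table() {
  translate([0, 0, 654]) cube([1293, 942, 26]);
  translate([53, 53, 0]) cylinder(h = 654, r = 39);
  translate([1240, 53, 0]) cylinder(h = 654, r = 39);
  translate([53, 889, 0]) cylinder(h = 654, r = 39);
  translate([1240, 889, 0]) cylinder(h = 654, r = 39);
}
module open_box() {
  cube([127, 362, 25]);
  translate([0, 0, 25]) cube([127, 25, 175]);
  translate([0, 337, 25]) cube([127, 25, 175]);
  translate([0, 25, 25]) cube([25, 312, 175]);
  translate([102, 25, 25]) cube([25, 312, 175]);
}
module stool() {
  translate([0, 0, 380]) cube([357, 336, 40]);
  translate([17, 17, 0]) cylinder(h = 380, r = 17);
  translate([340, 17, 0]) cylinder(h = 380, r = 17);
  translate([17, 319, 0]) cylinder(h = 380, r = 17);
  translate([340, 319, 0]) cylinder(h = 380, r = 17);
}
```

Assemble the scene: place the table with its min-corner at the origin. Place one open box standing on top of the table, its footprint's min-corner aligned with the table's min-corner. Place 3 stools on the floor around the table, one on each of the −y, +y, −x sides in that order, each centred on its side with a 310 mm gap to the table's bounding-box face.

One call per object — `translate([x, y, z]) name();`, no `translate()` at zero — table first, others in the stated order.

table();
translate([0, 0, 680]) open_box();
translate([468, -646, 0]) stool();
translate([468, 1252, 0]) stool();
translate([-667, 303, 0]) stool();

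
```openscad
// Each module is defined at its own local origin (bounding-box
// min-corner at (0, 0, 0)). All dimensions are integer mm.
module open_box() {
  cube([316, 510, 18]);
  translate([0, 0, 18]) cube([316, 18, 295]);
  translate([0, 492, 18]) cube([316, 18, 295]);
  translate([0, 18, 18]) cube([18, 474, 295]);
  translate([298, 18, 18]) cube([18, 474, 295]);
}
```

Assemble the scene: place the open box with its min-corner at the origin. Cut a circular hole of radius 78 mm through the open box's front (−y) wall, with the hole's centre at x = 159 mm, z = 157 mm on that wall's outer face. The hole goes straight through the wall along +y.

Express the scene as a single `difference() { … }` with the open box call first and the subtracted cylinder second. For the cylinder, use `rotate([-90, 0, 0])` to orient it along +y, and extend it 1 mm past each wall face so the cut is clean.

difference() {
  open_box();
  translate([159, -1, 157]) rotate([-90, 0, 0]) cylinder(h = 20, r = 78);
}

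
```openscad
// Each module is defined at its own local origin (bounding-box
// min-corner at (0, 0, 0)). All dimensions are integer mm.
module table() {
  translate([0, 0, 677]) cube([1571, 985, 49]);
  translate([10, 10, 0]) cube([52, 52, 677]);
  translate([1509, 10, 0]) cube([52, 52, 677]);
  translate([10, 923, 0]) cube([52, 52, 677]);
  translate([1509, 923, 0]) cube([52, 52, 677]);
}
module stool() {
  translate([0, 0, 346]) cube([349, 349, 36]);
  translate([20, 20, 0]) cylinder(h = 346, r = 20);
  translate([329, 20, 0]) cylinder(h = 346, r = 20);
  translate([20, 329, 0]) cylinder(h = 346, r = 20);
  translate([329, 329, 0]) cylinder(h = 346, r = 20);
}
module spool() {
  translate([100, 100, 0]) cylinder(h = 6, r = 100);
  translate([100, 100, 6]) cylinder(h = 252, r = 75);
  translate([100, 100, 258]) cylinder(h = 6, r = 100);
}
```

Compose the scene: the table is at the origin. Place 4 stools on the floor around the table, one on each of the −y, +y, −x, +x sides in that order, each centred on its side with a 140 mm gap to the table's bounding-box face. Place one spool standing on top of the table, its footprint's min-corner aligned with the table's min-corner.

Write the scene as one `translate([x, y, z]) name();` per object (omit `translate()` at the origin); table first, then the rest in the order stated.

table();
translate([611, -489, 0]) stool();
translate([611, 1125, 0]) stool();
translate([-489, 318, 0]) stool();
translate([1711, 318, 0]) stool();
translate([0, 0, 726]) spool();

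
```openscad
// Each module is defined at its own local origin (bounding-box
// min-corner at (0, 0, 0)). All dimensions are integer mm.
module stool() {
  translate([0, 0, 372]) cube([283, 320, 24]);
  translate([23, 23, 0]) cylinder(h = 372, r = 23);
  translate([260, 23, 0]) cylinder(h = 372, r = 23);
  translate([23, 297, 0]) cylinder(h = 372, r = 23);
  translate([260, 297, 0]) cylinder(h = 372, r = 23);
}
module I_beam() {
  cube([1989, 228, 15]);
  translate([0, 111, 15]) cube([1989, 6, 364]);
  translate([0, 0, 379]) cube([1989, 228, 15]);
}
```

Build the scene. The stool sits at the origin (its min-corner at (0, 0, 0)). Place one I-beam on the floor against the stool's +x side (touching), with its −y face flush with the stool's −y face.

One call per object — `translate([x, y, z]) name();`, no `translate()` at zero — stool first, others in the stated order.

stool();
translate([283, 0, 0]) I_beam();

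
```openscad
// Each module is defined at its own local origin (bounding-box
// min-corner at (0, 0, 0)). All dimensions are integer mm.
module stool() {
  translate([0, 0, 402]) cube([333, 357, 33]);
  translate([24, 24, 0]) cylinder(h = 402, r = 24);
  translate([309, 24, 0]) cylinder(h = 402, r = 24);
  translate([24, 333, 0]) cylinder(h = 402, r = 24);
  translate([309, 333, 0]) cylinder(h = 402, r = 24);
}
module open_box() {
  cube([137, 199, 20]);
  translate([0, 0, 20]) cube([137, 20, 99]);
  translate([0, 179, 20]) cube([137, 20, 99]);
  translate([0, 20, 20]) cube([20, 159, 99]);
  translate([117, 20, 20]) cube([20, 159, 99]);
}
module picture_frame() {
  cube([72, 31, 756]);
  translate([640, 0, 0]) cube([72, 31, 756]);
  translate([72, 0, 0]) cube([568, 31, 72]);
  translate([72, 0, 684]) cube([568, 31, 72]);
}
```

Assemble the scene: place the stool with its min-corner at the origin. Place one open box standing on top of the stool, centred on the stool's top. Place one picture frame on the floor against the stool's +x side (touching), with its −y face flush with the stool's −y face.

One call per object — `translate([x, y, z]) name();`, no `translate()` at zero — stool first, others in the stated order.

stool();
translate([98, 79, 435]) open_box();
translate([333, 0, 0]) picture_frame();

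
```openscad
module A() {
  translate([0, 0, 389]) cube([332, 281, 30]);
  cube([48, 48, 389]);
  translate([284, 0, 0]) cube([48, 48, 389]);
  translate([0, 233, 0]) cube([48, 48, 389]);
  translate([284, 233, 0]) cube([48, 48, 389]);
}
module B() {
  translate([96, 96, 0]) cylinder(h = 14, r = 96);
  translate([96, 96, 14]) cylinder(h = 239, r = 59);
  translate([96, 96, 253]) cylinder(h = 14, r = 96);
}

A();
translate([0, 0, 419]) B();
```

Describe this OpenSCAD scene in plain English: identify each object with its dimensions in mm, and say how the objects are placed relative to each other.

A is a four-legged stool. The seat is a 332×281×30 mm slab whose top surface is at z = 419 mm; four square legs, each 48×48 mm in cross-section, run from the floor (z = 0) to the underside of the seat, each flush with a corner of the seat.

B is a spool: two coaxial disc flanges of radius 96 mm and thickness 14 mm, joined by a core cylinder of radius 59 mm and height 239 mm. The lower flange rests on z = 0 and the three cylinders share a vertical axis.

The spool is on top of the stool.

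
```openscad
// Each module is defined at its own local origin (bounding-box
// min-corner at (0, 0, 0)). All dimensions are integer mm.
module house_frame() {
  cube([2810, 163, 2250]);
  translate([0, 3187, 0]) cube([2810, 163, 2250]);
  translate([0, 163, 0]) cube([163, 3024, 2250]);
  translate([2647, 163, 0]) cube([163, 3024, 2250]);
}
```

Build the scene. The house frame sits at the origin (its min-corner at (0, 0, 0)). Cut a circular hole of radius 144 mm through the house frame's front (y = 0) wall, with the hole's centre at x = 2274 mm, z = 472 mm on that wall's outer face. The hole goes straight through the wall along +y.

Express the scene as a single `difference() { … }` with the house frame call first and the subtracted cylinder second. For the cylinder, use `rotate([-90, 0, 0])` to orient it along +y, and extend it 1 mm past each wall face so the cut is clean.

difference() {
  house_frame();
  translate([2274, -1, 472]) rotate([-90, 0, 0]) cylinder(h = 165, r = 144);
}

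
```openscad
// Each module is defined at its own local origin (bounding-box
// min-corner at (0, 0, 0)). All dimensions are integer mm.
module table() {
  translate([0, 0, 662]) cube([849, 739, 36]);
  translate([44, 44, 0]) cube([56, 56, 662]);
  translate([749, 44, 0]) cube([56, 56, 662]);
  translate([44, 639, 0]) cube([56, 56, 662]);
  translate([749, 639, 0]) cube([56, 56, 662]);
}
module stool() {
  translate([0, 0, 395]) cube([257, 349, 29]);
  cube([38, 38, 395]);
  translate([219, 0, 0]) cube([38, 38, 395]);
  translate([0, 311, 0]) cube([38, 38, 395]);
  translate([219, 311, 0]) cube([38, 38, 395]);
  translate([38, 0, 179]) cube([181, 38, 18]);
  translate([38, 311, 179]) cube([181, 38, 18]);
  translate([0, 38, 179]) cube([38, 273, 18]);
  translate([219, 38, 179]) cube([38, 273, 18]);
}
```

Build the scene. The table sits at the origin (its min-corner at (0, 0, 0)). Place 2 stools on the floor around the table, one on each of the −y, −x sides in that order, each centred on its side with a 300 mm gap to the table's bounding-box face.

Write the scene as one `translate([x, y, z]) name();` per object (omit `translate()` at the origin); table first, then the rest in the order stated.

table();
translate([296, -649, 0]) stool();
translate([-557, 195, 0]) stool();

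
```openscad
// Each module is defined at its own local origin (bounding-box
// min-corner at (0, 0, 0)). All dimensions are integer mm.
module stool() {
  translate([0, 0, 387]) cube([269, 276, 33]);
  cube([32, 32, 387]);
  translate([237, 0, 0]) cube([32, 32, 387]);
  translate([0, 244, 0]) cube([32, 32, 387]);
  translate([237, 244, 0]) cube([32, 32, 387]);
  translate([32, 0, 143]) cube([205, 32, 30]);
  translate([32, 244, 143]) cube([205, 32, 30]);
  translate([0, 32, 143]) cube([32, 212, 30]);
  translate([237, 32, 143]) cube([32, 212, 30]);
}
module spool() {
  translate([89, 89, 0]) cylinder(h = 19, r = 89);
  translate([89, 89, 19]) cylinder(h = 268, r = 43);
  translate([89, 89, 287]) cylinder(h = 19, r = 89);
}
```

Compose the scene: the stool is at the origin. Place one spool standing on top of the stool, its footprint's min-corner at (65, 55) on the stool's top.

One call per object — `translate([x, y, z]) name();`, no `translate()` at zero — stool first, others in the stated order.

stool();
translate([65, 55, 420]) spool();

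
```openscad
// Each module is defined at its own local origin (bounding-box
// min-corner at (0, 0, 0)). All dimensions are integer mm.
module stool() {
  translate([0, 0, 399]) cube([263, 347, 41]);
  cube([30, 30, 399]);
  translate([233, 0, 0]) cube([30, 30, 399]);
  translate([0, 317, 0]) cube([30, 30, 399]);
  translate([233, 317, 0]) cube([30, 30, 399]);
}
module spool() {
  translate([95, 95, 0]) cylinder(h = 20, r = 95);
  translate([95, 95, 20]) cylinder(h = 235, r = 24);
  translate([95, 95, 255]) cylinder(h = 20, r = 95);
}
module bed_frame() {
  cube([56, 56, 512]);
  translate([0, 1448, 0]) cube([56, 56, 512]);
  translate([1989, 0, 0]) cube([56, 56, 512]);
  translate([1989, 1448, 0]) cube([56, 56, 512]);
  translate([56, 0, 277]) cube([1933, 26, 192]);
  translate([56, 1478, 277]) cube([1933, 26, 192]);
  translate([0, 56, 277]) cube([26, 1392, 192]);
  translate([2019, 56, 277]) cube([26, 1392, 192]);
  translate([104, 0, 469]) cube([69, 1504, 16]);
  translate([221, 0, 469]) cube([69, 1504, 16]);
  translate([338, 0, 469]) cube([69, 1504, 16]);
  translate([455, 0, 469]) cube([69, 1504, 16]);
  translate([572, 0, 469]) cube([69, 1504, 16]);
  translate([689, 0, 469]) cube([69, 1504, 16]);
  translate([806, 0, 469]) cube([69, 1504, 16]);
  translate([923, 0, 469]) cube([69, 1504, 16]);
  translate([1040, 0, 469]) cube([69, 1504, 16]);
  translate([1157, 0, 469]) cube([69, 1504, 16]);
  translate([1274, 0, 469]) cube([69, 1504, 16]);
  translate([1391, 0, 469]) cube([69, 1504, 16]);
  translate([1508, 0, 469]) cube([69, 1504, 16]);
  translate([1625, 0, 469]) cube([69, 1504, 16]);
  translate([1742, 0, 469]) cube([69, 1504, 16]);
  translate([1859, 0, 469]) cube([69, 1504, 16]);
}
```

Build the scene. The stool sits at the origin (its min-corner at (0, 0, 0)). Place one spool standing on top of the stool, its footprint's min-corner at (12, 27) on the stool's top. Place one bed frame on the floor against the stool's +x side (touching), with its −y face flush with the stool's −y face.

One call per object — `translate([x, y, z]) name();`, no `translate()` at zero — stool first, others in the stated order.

stool();
translate([12, 27, 440]) spool();
translate([263, 0, 0]) bed_frame();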